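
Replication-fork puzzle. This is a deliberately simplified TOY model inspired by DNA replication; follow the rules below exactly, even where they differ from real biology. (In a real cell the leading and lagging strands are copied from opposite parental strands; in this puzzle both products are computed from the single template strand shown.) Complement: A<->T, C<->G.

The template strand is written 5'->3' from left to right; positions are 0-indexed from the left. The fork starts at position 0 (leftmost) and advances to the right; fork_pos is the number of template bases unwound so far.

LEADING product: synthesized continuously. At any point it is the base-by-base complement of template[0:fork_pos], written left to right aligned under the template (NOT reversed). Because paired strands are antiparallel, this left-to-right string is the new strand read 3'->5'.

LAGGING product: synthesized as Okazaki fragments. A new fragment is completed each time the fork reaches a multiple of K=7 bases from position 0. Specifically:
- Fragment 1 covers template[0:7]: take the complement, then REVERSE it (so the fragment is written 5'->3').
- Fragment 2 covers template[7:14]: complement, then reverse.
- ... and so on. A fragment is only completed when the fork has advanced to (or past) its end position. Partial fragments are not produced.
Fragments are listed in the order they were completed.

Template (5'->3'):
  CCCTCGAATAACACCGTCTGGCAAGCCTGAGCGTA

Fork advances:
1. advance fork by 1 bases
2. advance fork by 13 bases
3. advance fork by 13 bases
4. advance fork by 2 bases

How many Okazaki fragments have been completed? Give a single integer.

Answer: 4

Derivation:
Step 1: advance 1 -> fork_pos = 0 + 1 = 1. Next multiple of 7 is 7 (not reached); still 0 fragment(s).
Step 2: advance 13 -> fork_pos = 1 + 13 = 14. Reached multiple(s) of 7: 7, 14 -> fragments 1-2 completed (2 total).
Step 3: advance 13 -> fork_pos = 14 + 13 = 27. Reached multiple(s) of 7: 21 -> fragment 3 completed (3 total).
Step 4: advance 2 -> fork_pos = 27 + 2 = 29. Reached multiple(s) of 7: 28 -> fragment 4 completed (4 total).
Check: final fork_pos = 29; the multiples of 7 that are <= 29 are 7..28 -> 29 // 7 = 4 completed fragment(s).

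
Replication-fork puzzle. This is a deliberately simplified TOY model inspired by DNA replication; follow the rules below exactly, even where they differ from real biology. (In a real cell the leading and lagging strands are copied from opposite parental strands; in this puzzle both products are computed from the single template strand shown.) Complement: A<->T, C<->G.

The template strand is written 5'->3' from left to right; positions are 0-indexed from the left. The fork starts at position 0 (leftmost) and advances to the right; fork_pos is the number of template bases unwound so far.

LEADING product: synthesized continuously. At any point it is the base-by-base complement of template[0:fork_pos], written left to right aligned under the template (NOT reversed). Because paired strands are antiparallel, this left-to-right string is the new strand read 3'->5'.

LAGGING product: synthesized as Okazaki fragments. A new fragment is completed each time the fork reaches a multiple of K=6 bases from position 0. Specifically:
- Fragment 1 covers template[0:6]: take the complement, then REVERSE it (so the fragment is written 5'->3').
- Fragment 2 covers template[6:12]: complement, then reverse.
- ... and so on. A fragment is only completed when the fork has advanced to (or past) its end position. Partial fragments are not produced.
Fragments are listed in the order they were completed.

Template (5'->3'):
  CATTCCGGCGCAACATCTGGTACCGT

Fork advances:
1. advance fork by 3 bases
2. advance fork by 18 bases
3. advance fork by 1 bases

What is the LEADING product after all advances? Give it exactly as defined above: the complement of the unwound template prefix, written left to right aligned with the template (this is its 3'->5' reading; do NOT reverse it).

Answer: GTAAGGCCGCGTTGTAGACCAT

Derivation:
Step 1: advance 3 -> fork_pos = 0 + 3 = 3.
Step 2: advance 18 -> fork_pos = 3 + 18 = 21.
Step 3: advance 1 -> fork_pos = 21 + 1 = 22.
Unwound prefix: template[0:22] = CATTCCGGCGCAACATCTGGTA
Complement it base by base (A<->T, C<->G), keeping left-to-right order:
  [0:5] CATTC -> GTAAG
  [5:10] CGGCG -> GCCGC
  [10:15] CAACA -> GTTGT
  [15:20] TCTGG -> AGACC
  [20:22] TA -> AT
Concatenate: GTAAGGCCGCGTTGTAGACCAT (length 22; written aligned with the template, i.e. 3'->5').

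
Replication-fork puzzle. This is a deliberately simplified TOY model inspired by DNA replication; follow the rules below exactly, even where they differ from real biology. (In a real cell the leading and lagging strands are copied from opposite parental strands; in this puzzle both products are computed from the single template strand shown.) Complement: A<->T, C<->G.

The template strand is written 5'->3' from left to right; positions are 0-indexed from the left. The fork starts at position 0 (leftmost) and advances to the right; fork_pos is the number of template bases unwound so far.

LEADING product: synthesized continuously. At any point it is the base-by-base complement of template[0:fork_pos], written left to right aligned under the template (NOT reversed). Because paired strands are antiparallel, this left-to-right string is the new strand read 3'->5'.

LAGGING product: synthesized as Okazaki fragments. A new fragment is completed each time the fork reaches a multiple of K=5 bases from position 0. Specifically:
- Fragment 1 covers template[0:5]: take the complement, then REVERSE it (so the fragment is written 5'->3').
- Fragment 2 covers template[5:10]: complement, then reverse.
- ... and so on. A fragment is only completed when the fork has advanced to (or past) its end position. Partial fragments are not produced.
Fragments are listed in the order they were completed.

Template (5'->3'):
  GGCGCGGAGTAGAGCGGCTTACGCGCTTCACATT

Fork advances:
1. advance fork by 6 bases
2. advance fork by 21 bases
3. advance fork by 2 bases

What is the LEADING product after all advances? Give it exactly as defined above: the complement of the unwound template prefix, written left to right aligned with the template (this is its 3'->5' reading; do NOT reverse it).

Step 1: advance 6 -> fork_pos = 0 + 6 = 6.
Step 2: advance 21 -> fork_pos = 6 + 21 = 27.
Step 3: advance 2 -> fork_pos = 27 + 2 = 29.
Unwound prefix: template[0:29] = GGCGCGGAGTAGAGCGGCTTACGCGCTTC
Complement it base by base (A<->T, C<->G), keeping left-to-right order:
  [0:5] GGCGC -> CCGCG
  [5:10] GGAGT -> CCTCA
  [10:15] AGAGC -> TCTCG
  [15:20] GGCTT -> CCGAA
  [20:25] ACGCG -> TGCGC
  [25:29] CTTC -> GAAG
Concatenate: CCGCGCCTCATCTCGCCGAATGCGCGAAG (length 29; written aligned with the template, i.e. 3'->5').

Answer: CCGCGCCTCATCTCGCCGAATGCGCGAAG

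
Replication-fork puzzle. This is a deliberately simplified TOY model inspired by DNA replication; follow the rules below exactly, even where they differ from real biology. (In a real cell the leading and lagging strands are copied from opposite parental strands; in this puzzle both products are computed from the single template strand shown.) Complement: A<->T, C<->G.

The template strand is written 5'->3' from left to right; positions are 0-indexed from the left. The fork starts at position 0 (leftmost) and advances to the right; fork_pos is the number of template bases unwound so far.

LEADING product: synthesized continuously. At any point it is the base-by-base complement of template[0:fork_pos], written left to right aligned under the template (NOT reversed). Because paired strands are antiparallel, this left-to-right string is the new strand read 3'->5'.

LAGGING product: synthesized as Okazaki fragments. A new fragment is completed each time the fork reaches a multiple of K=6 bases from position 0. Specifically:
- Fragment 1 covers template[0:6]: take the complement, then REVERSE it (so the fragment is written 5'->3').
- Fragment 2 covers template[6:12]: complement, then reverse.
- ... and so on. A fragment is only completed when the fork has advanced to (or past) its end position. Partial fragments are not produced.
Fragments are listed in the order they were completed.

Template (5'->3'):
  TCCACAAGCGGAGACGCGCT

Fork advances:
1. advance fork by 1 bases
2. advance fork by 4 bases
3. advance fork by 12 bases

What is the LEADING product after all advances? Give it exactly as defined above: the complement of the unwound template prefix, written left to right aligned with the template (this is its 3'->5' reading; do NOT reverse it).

Step 1: advance 1 -> fork_pos = 0 + 1 = 1.
Step 2: advance 4 -> fork_pos = 1 + 4 = 5.
Step 3: advance 12 -> fork_pos = 5 + 12 = 17.
Unwound prefix: template[0:17] = TCCACAAGCGGAGACGC
Complement it base by base (A<->T, C<->G), keeping left-to-right order:
  [0:5] TCCAC -> AGGTG
  [5:10] AAGCG -> TTCGC
  [10:15] GAGAC -> CTCTG
  [15:17] GC -> CG
Concatenate: AGGTGTTCGCCTCTGCG (length 17; written aligned with the template, i.e. 3'->5').

Answer: AGGTGTTCGCCTCTGCG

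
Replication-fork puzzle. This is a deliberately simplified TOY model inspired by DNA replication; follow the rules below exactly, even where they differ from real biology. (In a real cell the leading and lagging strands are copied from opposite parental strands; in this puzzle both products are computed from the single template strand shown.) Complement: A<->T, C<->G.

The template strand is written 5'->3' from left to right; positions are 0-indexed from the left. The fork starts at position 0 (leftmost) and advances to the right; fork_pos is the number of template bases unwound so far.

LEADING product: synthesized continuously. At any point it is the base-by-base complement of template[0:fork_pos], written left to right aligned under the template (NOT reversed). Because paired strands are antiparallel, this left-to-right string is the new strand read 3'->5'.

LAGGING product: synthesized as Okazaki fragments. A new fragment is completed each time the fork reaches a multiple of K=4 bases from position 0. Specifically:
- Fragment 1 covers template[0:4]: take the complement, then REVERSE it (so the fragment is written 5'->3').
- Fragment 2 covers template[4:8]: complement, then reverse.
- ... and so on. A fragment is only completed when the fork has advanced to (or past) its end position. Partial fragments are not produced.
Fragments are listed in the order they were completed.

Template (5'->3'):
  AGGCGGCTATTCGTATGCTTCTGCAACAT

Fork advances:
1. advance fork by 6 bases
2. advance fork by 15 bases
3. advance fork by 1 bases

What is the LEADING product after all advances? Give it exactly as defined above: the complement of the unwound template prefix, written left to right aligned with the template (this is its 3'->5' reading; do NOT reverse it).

Step 1: advance 6 -> fork_pos = 0 + 6 = 6.
Step 2: advance 15 -> fork_pos = 6 + 15 = 21.
Step 3: advance 1 -> fork_pos = 21 + 1 = 22.
Unwound prefix: template[0:22] = AGGCGGCTATTCGTATGCTTCT
Complement it base by base (A<->T, C<->G), keeping left-to-right order:
  [0:5] AGGCG -> TCCGC
  [5:10] GCTAT -> CGATA
  [10:15] TCGTA -> AGCAT
  [15:20] TGCTT -> ACGAA
  [20:22] CT -> GA
Concatenate: TCCGCCGATAAGCATACGAAGA (length 22; written aligned with the template, i.e. 3'->5').

Answer: TCCGCCGATAAGCATACGAAGA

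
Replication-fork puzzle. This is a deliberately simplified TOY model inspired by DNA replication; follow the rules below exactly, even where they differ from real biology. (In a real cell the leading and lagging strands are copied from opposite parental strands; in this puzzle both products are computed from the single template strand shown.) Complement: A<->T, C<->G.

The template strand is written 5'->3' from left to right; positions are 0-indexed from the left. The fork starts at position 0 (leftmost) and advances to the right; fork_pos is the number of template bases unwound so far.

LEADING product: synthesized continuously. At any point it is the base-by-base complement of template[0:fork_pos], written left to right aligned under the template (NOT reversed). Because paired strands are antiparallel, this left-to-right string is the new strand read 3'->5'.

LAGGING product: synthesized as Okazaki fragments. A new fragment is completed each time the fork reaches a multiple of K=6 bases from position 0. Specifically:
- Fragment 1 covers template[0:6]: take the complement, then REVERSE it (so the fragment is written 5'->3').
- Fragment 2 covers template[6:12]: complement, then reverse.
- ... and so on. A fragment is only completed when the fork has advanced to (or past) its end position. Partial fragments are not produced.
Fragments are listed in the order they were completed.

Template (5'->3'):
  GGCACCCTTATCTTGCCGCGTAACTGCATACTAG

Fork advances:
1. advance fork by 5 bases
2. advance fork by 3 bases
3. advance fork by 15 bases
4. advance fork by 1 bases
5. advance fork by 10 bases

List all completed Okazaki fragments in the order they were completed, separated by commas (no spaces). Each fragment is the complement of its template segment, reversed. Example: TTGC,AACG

Step 1: advance 5 -> fork_pos = 0 + 5 = 5. Next multiple of 6 is 6 (not reached); still 0 fragment(s).
Step 2: advance 3 -> fork_pos = 5 + 3 = 8. Reached multiple(s) of 6: 6 -> fragment 1 completed (1 total).
Step 3: advance 15 -> fork_pos = 8 + 15 = 23. Reached multiple(s) of 6: 12, 18 -> fragments 2-3 completed (3 total).
Step 4: advance 1 -> fork_pos = 23 + 1 = 24. Reached multiple(s) of 6: 24 -> fragment 4 completed (4 total).
Step 5: advance 10 -> fork_pos = 24 + 10 = 34. Reached multiple(s) of 6: 30 -> fragment 5 completed (5 total).
Final fork_pos = 34, so 5 fragment(s) are complete. Build each: template segment -> complement -> reverse.
Fragment 1: template[0:6] = GGCACC -> complement CCGTGG -> reversed GGTGCC
Fragment 2: template[6:12] = CTTATC -> complement GAATAG -> reversed GATAAG
Fragment 3: template[12:18] = TTGCCG -> complement AACGGC -> reversed CGGCAA
Fragment 4: template[18:24] = CGTAAC -> complement GCATTG -> reversed GTTACG
Fragment 5: template[24:30] = TGCATA -> complement ACGTAT -> reversed TATGCA

Answer: GGTGCC,GATAAG,CGGCAA,GTTACG,TATGCA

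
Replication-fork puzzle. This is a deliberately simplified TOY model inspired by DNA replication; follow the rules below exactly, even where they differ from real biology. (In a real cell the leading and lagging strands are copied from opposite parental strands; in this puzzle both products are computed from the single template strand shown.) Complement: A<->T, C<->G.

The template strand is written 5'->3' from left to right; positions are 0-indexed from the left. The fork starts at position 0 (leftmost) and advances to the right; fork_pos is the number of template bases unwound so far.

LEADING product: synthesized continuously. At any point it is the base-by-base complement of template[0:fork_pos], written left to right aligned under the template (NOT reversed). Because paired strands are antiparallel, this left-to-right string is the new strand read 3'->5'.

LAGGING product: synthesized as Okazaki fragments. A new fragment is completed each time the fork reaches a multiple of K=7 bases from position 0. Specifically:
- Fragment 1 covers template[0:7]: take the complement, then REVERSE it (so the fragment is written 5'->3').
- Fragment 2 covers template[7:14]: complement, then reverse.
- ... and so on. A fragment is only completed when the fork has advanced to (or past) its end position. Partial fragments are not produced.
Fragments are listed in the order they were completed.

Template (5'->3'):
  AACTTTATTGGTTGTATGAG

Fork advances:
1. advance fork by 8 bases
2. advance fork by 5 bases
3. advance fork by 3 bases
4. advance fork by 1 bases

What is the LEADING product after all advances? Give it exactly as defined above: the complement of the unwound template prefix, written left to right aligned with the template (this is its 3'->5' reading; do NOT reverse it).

Answer: TTGAAATAACCAACATA

Derivation:
Step 1: advance 8 -> fork_pos = 0 + 8 = 8.
Step 2: advance 5 -> fork_pos = 8 + 5 = 13.
Step 3: advance 3 -> fork_pos = 13 + 3 = 16.
Step 4: advance 1 -> fork_pos = 16 + 1 = 17.
Unwound prefix: template[0:17] = AACTTTATTGGTTGTAT
Complement it base by base (A<->T, C<->G), keeping left-to-right order:
  [0:5] AACTT -> TTGAA
  [5:10] TATTG -> ATAAC
  [10:15] GTTGT -> CAACA
  [15:17] AT -> TA
Concatenate: TTGAAATAACCAACATA (length 17; written aligned with the template, i.e. 3'->5').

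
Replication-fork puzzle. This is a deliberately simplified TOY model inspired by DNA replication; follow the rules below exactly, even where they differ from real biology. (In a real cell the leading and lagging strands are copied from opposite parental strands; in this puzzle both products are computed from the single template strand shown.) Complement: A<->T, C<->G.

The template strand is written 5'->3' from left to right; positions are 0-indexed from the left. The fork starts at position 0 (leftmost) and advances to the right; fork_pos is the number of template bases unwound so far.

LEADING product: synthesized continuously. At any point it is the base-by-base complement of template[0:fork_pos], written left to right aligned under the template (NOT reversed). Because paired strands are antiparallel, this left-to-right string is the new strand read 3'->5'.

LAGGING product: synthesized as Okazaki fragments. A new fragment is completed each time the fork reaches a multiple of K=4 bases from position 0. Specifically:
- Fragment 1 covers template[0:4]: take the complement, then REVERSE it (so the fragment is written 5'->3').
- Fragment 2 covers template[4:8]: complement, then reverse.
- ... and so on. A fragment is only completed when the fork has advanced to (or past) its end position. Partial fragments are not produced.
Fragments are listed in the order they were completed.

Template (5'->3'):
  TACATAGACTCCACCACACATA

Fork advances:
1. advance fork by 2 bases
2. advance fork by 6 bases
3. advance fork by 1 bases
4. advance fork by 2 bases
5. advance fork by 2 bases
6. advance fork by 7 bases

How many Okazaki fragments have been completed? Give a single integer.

Step 1: advance 2 -> fork_pos = 0 + 2 = 2. Next multiple of 4 is 4 (not reached); still 0 fragment(s).
Step 2: advance 6 -> fork_pos = 2 + 6 = 8. Reached multiple(s) of 4: 4, 8 -> fragments 1-2 completed (2 total).
Step 3: advance 1 -> fork_pos = 8 + 1 = 9. Next multiple of 4 is 12 (not reached); still 2 fragment(s).
Step 4: advance 2 -> fork_pos = 9 + 2 = 11. Next multiple of 4 is 12 (not reached); still 2 fragment(s).
Step 5: advance 2 -> fork_pos = 11 + 2 = 13. Reached multiple(s) of 4: 12 -> fragment 3 completed (3 total).
Step 6: advance 7 -> fork_pos = 13 + 7 = 20. Reached multiple(s) of 4: 16, 20 -> fragments 4-5 completed (5 total).
Check: final fork_pos = 20; the multiples of 4 that are <= 20 are 4..20 -> 20 // 4 = 5 completed fragment(s).

Answer: 5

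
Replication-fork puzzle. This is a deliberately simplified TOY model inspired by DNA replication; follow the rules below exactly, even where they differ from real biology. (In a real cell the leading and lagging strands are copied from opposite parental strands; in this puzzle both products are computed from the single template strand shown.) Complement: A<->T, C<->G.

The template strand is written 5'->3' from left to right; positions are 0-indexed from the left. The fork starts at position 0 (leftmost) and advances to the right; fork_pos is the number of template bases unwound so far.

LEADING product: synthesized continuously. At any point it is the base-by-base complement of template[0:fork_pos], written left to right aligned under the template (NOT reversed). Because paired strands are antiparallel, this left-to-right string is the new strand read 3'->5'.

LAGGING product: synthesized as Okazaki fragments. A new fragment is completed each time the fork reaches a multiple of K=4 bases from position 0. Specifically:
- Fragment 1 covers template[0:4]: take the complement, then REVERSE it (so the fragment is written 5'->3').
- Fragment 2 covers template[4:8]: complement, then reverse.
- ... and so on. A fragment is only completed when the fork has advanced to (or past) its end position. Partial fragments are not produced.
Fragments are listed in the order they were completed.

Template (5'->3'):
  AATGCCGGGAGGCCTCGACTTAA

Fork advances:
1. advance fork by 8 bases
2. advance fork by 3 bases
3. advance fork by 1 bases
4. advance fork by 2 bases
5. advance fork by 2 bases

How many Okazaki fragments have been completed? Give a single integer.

Step 1: advance 8 -> fork_pos = 0 + 8 = 8. Reached multiple(s) of 4: 4, 8 -> fragments 1-2 completed (2 total).
Step 2: advance 3 -> fork_pos = 8 + 3 = 11. Next multiple of 4 is 12 (not reached); still 2 fragment(s).
Step 3: advance 1 -> fork_pos = 11 + 1 = 12. Reached multiple(s) of 4: 12 -> fragment 3 completed (3 total).
Step 4: advance 2 -> fork_pos = 12 + 2 = 14. Next multiple of 4 is 16 (not reached); still 3 fragment(s).
Step 5: advance 2 -> fork_pos = 14 + 2 = 16. Reached multiple(s) of 4: 16 -> fragment 4 completed (4 total).
Check: final fork_pos = 16; the multiples of 4 that are <= 16 are 4..16 -> 16 // 4 = 4 completed fragment(s).

Answer: 4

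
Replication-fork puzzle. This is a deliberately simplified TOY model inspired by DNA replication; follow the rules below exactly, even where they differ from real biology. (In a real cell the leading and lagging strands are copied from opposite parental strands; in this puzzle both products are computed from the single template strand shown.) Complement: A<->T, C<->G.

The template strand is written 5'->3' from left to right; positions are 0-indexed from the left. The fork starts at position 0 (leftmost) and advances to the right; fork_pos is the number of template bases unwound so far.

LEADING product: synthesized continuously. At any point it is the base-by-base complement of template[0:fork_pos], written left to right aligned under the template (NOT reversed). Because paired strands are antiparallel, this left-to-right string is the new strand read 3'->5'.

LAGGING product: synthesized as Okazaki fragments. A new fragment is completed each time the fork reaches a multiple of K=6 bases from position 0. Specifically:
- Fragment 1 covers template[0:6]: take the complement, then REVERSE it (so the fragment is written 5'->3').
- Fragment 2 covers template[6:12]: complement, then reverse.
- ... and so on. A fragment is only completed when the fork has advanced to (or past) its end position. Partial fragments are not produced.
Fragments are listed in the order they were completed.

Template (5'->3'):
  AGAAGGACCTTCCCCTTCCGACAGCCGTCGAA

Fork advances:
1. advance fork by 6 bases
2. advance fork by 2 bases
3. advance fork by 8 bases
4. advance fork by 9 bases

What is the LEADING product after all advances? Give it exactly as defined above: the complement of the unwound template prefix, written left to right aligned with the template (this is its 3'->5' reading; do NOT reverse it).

Step 1: advance 6 -> fork_pos = 0 + 6 = 6.
Step 2: advance 2 -> fork_pos = 6 + 2 = 8.
Step 3: advance 8 -> fork_pos = 8 + 8 = 16.
Step 4: advance 9 -> fork_pos = 16 + 9 = 25.
Unwound prefix: template[0:25] = AGAAGGACCTTCCCCTTCCGACAGC
Complement it base by base (A<->T, C<->G), keeping left-to-right order:
  [0:5] AGAAG -> TCTTC
  [5:10] GACCT -> CTGGA
  [10:15] TCCCC -> AGGGG
  [15:20] TTCCG -> AAGGC
  [20:25] ACAGC -> TGTCG
Concatenate: TCTTCCTGGAAGGGGAAGGCTGTCG (length 25; written aligned with the template, i.e. 3'->5').

Answer: TCTTCCTGGAAGGGGAAGGCTGTCG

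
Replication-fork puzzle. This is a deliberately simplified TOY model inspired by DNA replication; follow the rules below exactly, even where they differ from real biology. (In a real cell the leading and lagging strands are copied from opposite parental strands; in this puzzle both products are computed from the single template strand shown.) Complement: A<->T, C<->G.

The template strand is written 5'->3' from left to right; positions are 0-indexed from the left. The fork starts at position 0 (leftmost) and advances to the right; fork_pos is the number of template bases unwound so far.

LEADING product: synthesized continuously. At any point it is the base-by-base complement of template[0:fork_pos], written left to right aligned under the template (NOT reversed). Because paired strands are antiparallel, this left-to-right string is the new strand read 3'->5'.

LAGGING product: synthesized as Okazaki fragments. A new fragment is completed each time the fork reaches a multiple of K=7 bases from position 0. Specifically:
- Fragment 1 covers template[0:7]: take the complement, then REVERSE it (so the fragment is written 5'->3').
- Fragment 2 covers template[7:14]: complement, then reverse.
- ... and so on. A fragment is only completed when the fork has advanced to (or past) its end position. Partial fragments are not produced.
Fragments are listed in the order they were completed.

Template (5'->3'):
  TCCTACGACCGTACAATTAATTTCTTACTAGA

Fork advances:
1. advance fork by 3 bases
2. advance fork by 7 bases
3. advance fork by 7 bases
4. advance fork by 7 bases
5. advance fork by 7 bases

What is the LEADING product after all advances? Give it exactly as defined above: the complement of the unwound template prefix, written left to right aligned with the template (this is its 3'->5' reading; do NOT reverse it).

Answer: AGGATGCTGGCATGTTAATTAAAGAATGATC

Derivation:
Step 1: advance 3 -> fork_pos = 0 + 3 = 3.
Step 2: advance 7 -> fork_pos = 3 + 7 = 10.
Step 3: advance 7 -> fork_pos = 10 + 7 = 17.
Step 4: advance 7 -> fork_pos = 17 + 7 = 24.
Step 5: advance 7 -> fork_pos = 24 + 7 = 31.
Unwound prefix: template[0:31] = TCCTACGACCGTACAATTAATTTCTTACTAG
Complement it base by base (A<->T, C<->G), keeping left-to-right order:
  [0:5] TCCTA -> AGGAT
  [5:10] CGACC -> GCTGG
  [10:15] GTACA -> CATGT
  [15:20] ATTAA -> TAATT
  [20:25] TTTCT -> AAAGA
  [25:30] TACTA -> ATGAT
  [30:31] G -> C
Concatenate: AGGATGCTGGCATGTTAATTAAAGAATGATC (length 31; written aligned with the template, i.e. 3'->5').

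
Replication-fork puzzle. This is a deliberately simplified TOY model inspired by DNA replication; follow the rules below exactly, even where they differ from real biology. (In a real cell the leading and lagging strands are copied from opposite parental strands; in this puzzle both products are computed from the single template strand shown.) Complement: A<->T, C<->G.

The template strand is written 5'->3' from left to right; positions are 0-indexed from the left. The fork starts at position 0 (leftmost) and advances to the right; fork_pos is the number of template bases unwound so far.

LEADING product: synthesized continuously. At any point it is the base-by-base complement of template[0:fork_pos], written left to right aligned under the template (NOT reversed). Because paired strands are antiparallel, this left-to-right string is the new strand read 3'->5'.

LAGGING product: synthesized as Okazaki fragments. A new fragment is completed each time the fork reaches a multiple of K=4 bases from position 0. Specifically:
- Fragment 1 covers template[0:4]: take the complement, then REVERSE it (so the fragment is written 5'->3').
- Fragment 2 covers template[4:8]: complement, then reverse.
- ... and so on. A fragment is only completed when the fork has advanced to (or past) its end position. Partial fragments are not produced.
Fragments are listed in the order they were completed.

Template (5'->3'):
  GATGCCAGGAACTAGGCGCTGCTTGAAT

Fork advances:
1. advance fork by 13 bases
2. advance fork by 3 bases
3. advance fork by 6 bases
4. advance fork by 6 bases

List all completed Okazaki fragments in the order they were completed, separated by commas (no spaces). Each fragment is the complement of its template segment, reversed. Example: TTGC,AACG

Step 1: advance 13 -> fork_pos = 0 + 13 = 13. Reached multiple(s) of 4: 4, 8, 12 -> fragments 1-3 completed (3 total).
Step 2: advance 3 -> fork_pos = 13 + 3 = 16. Reached multiple(s) of 4: 16 -> fragment 4 completed (4 total).
Step 3: advance 6 -> fork_pos = 16 + 6 = 22. Reached multiple(s) of 4: 20 -> fragment 5 completed (5 total).
Step 4: advance 6 -> fork_pos = 22 + 6 = 28. Reached multiple(s) of 4: 24, 28 -> fragments 6-7 completed (7 total).
Final fork_pos = 28, so 7 fragment(s) are complete. Build each: template segment -> complement -> reverse.
Fragment 1: template[0:4] = GATG -> complement CTAC -> reversed CATC
Fragment 2: template[4:8] = CCAG -> complement GGTC -> reversed CTGG
Fragment 3: template[8:12] = GAAC -> complement CTTG -> reversed GTTC
Fragment 4: template[12:16] = TAGG -> complement ATCC -> reversed CCTA
Fragment 5: template[16:20] = CGCT -> complement GCGA -> reversed AGCG
Fragment 6: template[20:24] = GCTT -> complement CGAA -> reversed AAGC
Fragment 7: template[24:28] = GAAT -> complement CTTA -> reversed ATTC

Answer: CATC,CTGG,GTTC,CCTA,AGCG,AAGC,ATTC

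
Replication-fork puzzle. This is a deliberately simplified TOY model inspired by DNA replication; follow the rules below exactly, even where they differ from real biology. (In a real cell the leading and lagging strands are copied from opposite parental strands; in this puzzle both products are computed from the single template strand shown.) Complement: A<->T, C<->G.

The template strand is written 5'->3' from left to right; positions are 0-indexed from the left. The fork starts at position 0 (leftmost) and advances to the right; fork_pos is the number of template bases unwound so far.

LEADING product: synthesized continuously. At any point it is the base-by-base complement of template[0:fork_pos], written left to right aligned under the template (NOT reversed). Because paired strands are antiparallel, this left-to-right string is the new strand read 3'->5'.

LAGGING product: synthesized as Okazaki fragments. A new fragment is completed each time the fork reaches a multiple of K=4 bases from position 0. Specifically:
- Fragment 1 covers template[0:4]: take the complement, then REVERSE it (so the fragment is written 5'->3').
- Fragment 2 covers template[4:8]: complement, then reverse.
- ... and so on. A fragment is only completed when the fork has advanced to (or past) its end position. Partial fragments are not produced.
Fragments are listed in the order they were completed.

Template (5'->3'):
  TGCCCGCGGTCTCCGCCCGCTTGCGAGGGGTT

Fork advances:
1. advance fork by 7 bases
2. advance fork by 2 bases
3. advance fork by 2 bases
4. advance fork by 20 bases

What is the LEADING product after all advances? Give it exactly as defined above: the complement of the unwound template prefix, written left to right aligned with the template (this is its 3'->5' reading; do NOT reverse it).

Step 1: advance 7 -> fork_pos = 0 + 7 = 7.
Step 2: advance 2 -> fork_pos = 7 + 2 = 9.
Step 3: advance 2 -> fork_pos = 9 + 2 = 11.
Step 4: advance 20 -> fork_pos = 11 + 20 = 31.
Unwound prefix: template[0:31] = TGCCCGCGGTCTCCGCCCGCTTGCGAGGGGT
Complement it base by base (A<->T, C<->G), keeping left-to-right order:
  [0:5] TGCCC -> ACGGG
  [5:10] GCGGT -> CGCCA
  [10:15] CTCCG -> GAGGC
  [15:20] CCCGC -> GGGCG
  [20:25] TTGCG -> AACGC
  [25:30] AGGGG -> TCCCC
  [30:31] T -> A
Concatenate: ACGGGCGCCAGAGGCGGGCGAACGCTCCCCA (length 31; written aligned with the template, i.e. 3'->5').

Answer: ACGGGCGCCAGAGGCGGGCGAACGCTCCCCA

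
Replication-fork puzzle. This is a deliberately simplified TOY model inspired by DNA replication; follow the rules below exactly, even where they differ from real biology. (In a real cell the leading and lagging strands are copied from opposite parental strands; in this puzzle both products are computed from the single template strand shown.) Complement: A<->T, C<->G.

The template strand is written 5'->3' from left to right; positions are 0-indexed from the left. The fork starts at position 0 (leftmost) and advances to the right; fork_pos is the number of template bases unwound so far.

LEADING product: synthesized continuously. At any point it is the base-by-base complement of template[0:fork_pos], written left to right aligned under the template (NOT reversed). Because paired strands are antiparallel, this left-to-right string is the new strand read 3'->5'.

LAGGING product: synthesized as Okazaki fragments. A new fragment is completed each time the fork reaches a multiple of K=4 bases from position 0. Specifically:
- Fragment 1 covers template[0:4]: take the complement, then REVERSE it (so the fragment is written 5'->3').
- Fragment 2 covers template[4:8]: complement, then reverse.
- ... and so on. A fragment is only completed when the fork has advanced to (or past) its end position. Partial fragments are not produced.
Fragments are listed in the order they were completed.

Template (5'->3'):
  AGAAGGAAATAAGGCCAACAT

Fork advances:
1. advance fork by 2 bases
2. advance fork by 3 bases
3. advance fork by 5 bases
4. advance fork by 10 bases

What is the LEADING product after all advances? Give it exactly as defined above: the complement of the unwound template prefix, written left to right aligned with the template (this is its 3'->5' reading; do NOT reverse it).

Answer: TCTTCCTTTATTCCGGTTGT

Derivation:
Step 1: advance 2 -> fork_pos = 0 + 2 = 2.
Step 2: advance 3 -> fork_pos = 2 + 3 = 5.
Step 3: advance 5 -> fork_pos = 5 + 5 = 10.
Step 4: advance 10 -> fork_pos = 10 + 10 = 20.
Unwound prefix: template[0:20] = AGAAGGAAATAAGGCCAACA
Complement it base by base (A<->T, C<->G), keeping left-to-right order:
  [0:5] AGAAG -> TCTTC
  [5:10] GAAAT -> CTTTA
  [10:15] AAGGC -> TTCCG
  [15:20] CAACA -> GTTGT
Concatenate: TCTTCCTTTATTCCGGTTGT (length 20; written aligned with the template, i.e. 3'->5').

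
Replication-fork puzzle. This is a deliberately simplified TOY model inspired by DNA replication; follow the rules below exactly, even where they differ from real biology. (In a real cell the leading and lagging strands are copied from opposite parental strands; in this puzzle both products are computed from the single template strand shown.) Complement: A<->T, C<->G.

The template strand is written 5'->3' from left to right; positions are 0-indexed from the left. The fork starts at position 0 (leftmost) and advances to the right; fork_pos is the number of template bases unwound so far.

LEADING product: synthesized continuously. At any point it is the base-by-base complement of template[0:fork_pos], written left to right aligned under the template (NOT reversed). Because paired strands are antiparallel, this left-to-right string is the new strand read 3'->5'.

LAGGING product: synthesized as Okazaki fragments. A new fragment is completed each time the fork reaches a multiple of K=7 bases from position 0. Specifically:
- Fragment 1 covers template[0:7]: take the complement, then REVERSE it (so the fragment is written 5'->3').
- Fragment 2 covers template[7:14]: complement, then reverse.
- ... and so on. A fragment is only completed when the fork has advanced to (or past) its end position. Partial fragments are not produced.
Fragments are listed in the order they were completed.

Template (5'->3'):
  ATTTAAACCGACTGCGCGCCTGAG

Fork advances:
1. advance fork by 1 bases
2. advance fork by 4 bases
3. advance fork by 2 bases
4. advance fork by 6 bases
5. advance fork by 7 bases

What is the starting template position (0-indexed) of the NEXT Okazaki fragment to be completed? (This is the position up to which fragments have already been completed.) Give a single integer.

Step 1: advance 1 -> fork_pos = 0 + 1 = 1. Next multiple of 7 is 7 (not reached); still 0 fragment(s).
Step 2: advance 4 -> fork_pos = 1 + 4 = 5. Next multiple of 7 is 7 (not reached); still 0 fragment(s).
Step 3: advance 2 -> fork_pos = 5 + 2 = 7. Reached multiple(s) of 7: 7 -> fragment 1 completed (1 total).
Step 4: advance 6 -> fork_pos = 7 + 6 = 13. Next multiple of 7 is 14 (not reached); still 1 fragment(s).
Step 5: advance 7 -> fork_pos = 13 + 7 = 20. Reached multiple(s) of 7: 14 -> fragment 2 completed (2 total).
2 fragment(s) completed, covering template[0:14] (2 x 7 = 14). The next fragment, fragment 3, covers template[14:21], so it starts at position 14.

Answer: 14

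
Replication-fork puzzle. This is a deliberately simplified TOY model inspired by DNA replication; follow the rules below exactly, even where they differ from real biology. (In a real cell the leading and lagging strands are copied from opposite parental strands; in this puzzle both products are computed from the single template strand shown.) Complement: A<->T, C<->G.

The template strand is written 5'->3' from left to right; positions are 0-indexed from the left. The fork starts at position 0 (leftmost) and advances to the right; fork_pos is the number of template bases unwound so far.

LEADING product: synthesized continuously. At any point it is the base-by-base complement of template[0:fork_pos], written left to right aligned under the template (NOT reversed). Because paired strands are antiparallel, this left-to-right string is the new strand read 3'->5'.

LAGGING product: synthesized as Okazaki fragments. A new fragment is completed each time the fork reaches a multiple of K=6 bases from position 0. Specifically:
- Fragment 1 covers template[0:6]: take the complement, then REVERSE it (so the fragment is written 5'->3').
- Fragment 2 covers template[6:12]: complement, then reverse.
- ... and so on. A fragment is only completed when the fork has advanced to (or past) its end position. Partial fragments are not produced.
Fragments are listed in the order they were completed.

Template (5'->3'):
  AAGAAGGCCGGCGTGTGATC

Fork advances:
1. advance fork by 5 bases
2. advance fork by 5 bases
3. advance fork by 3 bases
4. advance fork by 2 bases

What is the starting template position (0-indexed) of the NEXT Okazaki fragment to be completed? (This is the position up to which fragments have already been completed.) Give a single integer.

Step 1: advance 5 -> fork_pos = 0 + 5 = 5. Next multiple of 6 is 6 (not reached); still 0 fragment(s).
Step 2: advance 5 -> fork_pos = 5 + 5 = 10. Reached multiple(s) of 6: 6 -> fragment 1 completed (1 total).
Step 3: advance 3 -> fork_pos = 10 + 3 = 13. Reached multiple(s) of 6: 12 -> fragment 2 completed (2 total).
Step 4: advance 2 -> fork_pos = 13 + 2 = 15. Next multiple of 6 is 18 (not reached); still 2 fragment(s).
2 fragment(s) completed, covering template[0:12] (2 x 6 = 12). The next fragment, fragment 3, covers template[12:18], so it starts at position 12.

Answer: 12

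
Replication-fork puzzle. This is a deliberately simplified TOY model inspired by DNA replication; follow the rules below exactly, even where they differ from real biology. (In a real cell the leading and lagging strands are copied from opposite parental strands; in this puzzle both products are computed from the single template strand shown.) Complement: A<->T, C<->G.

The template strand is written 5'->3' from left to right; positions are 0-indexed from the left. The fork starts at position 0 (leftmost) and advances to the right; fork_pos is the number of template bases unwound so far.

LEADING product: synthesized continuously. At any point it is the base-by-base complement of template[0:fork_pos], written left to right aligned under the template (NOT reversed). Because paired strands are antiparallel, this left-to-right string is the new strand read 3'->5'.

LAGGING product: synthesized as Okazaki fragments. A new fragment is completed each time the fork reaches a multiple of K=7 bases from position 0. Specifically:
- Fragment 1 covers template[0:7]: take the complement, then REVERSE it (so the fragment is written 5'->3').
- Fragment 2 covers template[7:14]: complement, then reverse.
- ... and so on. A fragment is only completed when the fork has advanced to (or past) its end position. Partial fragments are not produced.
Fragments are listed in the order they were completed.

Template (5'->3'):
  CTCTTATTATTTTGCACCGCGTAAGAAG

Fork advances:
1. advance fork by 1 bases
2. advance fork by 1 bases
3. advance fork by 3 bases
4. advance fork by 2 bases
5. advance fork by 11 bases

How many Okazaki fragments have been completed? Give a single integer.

Answer: 2

Derivation:
Step 1: advance 1 -> fork_pos = 0 + 1 = 1. Next multiple of 7 is 7 (not reached); still 0 fragment(s).
Step 2: advance 1 -> fork_pos = 1 + 1 = 2. Next multiple of 7 is 7 (not reached); still 0 fragment(s).
Step 3: advance 3 -> fork_pos = 2 + 3 = 5. Next multiple of 7 is 7 (not reached); still 0 fragment(s).
Step 4: advance 2 -> fork_pos = 5 + 2 = 7. Reached multiple(s) of 7: 7 -> fragment 1 completed (1 total).
Step 5: advance 11 -> fork_pos = 7 + 11 = 18. Reached multiple(s) of 7: 14 -> fragment 2 completed (2 total).
Check: final fork_pos = 18; the multiples of 7 that are <= 18 are 7..14 -> 18 // 7 = 2 completed fragment(s).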